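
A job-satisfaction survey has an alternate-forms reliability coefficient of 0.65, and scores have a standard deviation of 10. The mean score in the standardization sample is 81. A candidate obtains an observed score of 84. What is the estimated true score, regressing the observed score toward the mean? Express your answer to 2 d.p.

Estimated true score = 0.650×84 + (1 − 0.650)×81 ≈ 82.950

82.95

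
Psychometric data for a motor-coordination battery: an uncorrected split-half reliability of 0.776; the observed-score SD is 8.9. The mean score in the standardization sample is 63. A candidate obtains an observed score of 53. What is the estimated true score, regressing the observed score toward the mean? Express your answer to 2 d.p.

r_full = 2·0.776 / (1 + 0.776) ≈ 0.874
Estimated true score = 0.874*53 + (1 − 0.874)*63 ≈ 54.261

54.26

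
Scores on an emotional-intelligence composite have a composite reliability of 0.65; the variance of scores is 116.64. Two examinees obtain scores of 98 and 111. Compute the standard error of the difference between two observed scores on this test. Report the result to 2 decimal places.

SD = √116.64 ≈ 10.80000
The standard error of measurement is 10.80000·√(1 − 0.65000) ≈ 10.80000·0.59161 ≈ 6.38937.
SE_diff = √2 · SEM ≈ 9.03593

9.04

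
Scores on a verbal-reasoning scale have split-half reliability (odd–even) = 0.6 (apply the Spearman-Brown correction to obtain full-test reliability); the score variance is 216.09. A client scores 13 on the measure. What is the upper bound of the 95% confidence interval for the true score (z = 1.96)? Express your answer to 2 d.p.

σ = 216.09^(1/2) = 14.700
Full-length reliability (Spearman-Brown) = 2(0.6)/(1+0.6) ≈ 0.750
SEM = 14.700 * √(1 − 0.750) = 14.700 * √0.250 ≈ 14.700 * 0.500 ≈ 7.350
Half-width = 1.96*7.350 ≈ 14.406
Upper bound: 13 + 14.406 = 27.406

27.41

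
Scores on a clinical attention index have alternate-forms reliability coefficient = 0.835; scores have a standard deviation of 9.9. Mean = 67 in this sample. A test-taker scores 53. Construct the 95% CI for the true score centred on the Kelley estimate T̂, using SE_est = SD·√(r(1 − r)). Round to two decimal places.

Estimated true score = 0.8350·53 + (1 − 0.8350)·67 ≈ 55.3100
SE_est = SD · √(r(1 − r)) = 9.9000 · √0.1378 ≈ 9.9000 · 0.3712 ≈ 3.6747
CI = 55.3100 ± 1.96 · 3.6747 → [48.1076, 62.5124]

[48.11, 62.51]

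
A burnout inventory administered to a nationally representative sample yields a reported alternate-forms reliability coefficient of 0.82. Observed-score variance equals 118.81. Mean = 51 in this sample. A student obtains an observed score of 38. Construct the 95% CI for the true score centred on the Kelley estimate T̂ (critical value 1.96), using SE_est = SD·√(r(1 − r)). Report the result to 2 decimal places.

SD = √118.81 ≈ 10.900
T̂ = r·X + (1 − r)·M = 0.820*38 + 0.180*51 = 31.160 + 9.180 ≈ 40.340
SE_est = 10.900*√(0.820*0.180) ≈ 4.188
95% CI: 40.340 ± 8.208 ≈ (32.132, 48.548)

[32.13, 48.55]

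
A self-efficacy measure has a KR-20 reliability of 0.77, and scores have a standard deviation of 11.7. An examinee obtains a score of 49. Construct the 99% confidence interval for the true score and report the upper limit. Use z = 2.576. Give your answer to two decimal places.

SEM = 11.700 × √(1 − 0.770) = 11.700 × √0.230 ≈ 11.700 × 0.480 ≈ 5.611
Margin = 2.576 × 5.611 ≈ 14.454
Upper bound: 49 + 14.454 = 63.454

63.45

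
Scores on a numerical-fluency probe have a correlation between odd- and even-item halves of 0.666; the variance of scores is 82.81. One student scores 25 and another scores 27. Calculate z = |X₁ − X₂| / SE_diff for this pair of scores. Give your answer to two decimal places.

SD = √82.81 = 9.10000
Full-length reliability (Spearman-Brown) = 2(0.666)/(1+0.666) ≈ 0.79952
SEM = 9.10000 * √(1 − 0.79952) = 9.10000 * √0.20048 ≈ 9.10000 * 0.44775 ≈ 4.07453
SE_diff = √2 * SEM ≈ 5.76225
z = |25 − 27| / 5.76225 = 2 / 5.76225 ≈ 0.34709

0.35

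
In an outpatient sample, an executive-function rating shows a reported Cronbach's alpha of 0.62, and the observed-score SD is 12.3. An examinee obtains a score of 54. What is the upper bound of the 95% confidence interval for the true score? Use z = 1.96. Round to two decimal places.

SEM = 12.300·√(1 − 0.620) ≃ 7.582
1.96 · SEM ≃ 14.861
Upper limit = 54 + 14.861 ≃ 68.861

68.86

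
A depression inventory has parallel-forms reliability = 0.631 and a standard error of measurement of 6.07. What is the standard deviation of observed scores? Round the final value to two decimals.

SD = SEM / √(1 − r) = 6.07 / √0.36900 ≈ 6.07 / 0.60745 ≈ 9.99253

9.99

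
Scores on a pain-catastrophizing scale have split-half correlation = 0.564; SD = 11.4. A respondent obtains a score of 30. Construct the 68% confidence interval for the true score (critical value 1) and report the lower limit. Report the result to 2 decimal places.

r_full = 2·0.564 / (1 + 0.564) ≃ 0.721
The standard error of measurement is 11.400*√(1 − 0.721) ≃ 11.400*0.528 ≃ 6.019.
1 * SEM ≃ 6.019
Lower bound: 30 − 6.019 = 23.981

23.98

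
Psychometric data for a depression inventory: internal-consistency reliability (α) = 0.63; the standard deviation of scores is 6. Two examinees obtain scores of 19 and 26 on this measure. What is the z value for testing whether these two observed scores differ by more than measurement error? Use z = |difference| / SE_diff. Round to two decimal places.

1.36

The standard error of measurement is 6.0000·√(1 − 0.6300) ≈ 6.0000·0.6083 ≈ 3.6497.
Standard error of the difference = 3.6497·√2 ≈ 5.1614
z = |19 − 26| / 5.1614 = 7 / 5.1614 ≈ 1.3562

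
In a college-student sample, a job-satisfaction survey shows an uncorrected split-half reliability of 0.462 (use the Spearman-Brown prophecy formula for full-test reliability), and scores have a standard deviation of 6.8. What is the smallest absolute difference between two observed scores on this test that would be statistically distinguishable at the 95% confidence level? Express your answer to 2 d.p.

11.43

Full-length reliability (Spearman-Brown) = 2(0.462)/(1+0.462) ≃ 0.63201
SEM = 6.80000×√(1 − 0.63201) ≃ 4.12502
SE_diff = SEM × √2 ≃ 4.12502 × 1.41421 ≃ 5.83366
Minimum reliable difference = 1.96 × SE_diff ≃ 1.96 × 5.83366 ≃ 11.43398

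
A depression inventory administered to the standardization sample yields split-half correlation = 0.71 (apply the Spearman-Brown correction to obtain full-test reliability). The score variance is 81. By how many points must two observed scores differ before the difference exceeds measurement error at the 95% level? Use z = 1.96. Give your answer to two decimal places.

SD = √81 ≈ 9.000
Spearman-Brown: r = 2(0.71) / (1 + 0.71) = 1.420 / 1.710 ≈ 0.830
SEM = 9.000 · √(1 − 0.830) = 9.000 · √0.170 ≈ 9.000 · 0.412 ≈ 3.706
SE_diff = √2 · SEM ≈ 5.242
Minimum reliable difference = 1.96 · SE_diff ≈ 1.96 · 5.242 ≈ 10.273

10.27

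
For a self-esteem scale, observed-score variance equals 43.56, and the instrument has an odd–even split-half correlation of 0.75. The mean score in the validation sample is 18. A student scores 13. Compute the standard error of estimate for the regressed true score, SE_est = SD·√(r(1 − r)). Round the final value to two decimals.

SD = √43.56 ≃ 6.60000
r_full = 2·0.75 / (1 + 0.75) ≃ 0.85714
SE_est = SD × √(r(1 − r)) = 6.60000 × √0.12245 ≃ 6.60000 × 0.34993 ≃ 2.30952

2.31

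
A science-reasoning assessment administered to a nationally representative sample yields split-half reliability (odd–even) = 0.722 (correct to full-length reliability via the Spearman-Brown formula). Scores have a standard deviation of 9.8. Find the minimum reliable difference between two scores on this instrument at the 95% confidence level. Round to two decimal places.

10.91

Spearman-Brown: r = 2(0.722) / (1 + 0.722) = 1.444 / 1.722 ≈ 0.839
The standard error of measurement is 9.800*√(1 − 0.839) ≈ 9.800*0.402 ≈ 3.938.
Standard error of the difference = 3.938·√2 ≈ 5.569
Smallest detectable difference = 1.96*5.569 ≈ 10.914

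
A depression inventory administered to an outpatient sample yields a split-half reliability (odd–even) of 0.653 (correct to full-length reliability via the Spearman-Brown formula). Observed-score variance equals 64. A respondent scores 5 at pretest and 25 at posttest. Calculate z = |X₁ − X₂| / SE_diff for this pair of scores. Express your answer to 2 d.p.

3.86

σ = 64^(1/2) = 8.0000
Full-length reliability (Spearman-Brown) = 2(0.653)/(1+0.653) ≈ 0.7901
SEM = 8.0000 · √(1 − 0.7901) = 8.0000 · √0.2099 ≈ 8.0000 · 0.4582 ≈ 3.6654
SE_diff = √2 · SEM ≈ 5.1836
z = |5 − 25| / 5.1836 = 20 / 5.1836 ≈ 3.8583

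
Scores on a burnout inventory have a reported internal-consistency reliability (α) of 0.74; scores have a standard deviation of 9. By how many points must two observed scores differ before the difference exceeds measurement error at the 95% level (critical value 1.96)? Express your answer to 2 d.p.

12.72

The standard error of measurement is 9.0000*√(1 − 0.7400) ≈ 9.0000*0.5099 ≈ 4.5891.
SE_diff = SEM * √2 ≈ 4.5891 * 1.4142 ≈ 6.4900
Smallest detectable difference = 1.96*6.4900 ≈ 12.7204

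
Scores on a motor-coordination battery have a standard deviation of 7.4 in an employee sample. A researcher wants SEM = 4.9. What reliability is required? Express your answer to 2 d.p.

0.56

Required reliability = 1 − (SEM/SD)² = 1 − 0.4385 ≃ 0.5615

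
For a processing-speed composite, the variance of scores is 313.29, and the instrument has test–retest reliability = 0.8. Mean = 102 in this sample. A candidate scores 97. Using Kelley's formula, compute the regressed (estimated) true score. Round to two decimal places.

T̂ = r·X + (1 − r)·M = 0.80000·97 + 0.20000·102 = 77.60000 + 20.40000 ≈ 98.00000

98.00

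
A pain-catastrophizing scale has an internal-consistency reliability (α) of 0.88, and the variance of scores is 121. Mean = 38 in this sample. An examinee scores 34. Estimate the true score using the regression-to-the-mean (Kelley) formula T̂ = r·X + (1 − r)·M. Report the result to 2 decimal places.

34.48

Estimated true score = 0.880*34 + (1 − 0.880)*38 ≃ 34.480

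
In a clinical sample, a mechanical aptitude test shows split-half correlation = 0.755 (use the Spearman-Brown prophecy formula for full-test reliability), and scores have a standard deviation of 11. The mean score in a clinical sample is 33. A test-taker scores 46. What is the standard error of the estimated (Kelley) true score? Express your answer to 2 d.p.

Full-length reliability (Spearman-Brown) = 2(0.755)/(1+0.755) ≃ 0.860
SE_est = SD * √(r(1 − r)) = 11.000 * √0.120 ≃ 11.000 * 0.347 ≃ 3.812

3.81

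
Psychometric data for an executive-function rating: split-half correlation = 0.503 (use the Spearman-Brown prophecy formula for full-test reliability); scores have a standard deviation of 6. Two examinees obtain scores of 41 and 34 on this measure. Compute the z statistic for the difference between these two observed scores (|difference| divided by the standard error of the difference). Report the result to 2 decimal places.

1.43

r_full = 2·0.503 / (1 + 0.503) ≈ 0.6693
SEM = 6.0000·√(1 − 0.6693) ≈ 3.4502
SE_diff = SEM · √2 ≈ 3.4502 · 1.4142 ≈ 4.8794
z = 7 / 4.8794 ≈ 1.4346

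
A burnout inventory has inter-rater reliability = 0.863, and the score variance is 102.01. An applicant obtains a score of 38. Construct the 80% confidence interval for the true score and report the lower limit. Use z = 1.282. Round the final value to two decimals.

33.21

SD = √102.01 ≃ 10.10000
SEM = 10.10000·√(1 − 0.86300) ≃ 3.73836
Half-width = 1.282·3.73836 ≃ 4.79258
Lower bound: 38 − 4.79258 = 33.20742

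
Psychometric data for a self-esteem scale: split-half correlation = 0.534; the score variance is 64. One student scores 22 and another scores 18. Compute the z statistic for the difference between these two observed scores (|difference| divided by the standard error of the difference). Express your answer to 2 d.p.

SD = √64 = 8.000
r_full = 2·0.534 / (1 + 0.534) ≈ 0.696
SEM = 8.000 × √(1 − 0.696) = 8.000 × √0.304 ≈ 8.000 × 0.551 ≈ 4.409
SE_diff = SEM × √2 ≈ 4.409 × 1.414 ≈ 6.236
z = |22 − 18| / 6.236 = 4 / 6.236 ≈ 0.641

0.64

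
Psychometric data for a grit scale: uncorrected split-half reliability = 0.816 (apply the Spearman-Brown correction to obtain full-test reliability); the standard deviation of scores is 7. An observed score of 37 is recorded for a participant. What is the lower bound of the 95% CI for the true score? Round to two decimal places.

Spearman-Brown: r = 2(0.816) / (1 + 0.816) = 1.6320 / 1.8160 ≈ 0.8987
SEM = 7.0000 * √(1 − 0.8987) = 7.0000 * √0.1013 ≈ 7.0000 * 0.3183 ≈ 2.2282
Margin = 1.96 * 2.2282 ≈ 4.3672
Lower bound: 37 − 4.3672 = 32.6328

32.63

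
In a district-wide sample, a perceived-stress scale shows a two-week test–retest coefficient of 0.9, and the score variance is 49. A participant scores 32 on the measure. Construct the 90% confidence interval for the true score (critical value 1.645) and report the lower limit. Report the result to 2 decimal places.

σ = 49^(1/2) = 7.0000
The standard error of measurement is 7.0000*√(1 − 0.9000) ≈ 7.0000*0.3162 ≈ 2.2136.
1.645 * SEM ≈ 3.6414
Lower limit = 32 − 3.6414 ≈ 28.3586

28.36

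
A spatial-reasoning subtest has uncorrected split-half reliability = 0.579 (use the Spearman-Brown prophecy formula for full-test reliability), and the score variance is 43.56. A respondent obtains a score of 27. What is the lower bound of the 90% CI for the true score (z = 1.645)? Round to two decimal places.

21.39

SD = √43.56 = 6.6000
Full-length reliability (Spearman-Brown) = 2(0.579)/(1+0.579) ≈ 0.7334
SEM = 6.6000 * √(1 − 0.7334) = 6.6000 * √0.2666 ≈ 6.6000 * 0.5164 ≈ 3.4080
Margin = 1.645 * 3.4080 ≈ 5.6061
Lower bound: 27 − 5.6061 = 21.3939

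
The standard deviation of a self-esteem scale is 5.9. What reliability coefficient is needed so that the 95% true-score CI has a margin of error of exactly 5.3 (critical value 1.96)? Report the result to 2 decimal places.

SEM needed = half-width / z = 5.3/1.96 ≃ 2.7041
Required reliability = 1 − (SEM/SD)² = 1 − 0.2101 ≃ 0.7899

0.79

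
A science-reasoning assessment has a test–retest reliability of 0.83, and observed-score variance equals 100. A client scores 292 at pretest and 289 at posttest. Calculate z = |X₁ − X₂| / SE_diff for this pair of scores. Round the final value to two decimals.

0.51

SD = √100 ≃ 10.000
SEM = 10.000*√(1 − 0.830) ≃ 4.123
SE_diff = √2 * SEM ≃ 5.831
z = |292 − 289| / 5.831 = 3 / 5.831 ≃ 0.514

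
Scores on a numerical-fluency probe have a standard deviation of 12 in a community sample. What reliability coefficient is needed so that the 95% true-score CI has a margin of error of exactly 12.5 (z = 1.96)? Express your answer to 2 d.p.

Required SEM = 12.5 / 1.96 ≈ 6.378
r = 1 − (6.378/12)² ≈ 1 − 0.282 ≈ 0.718

0.72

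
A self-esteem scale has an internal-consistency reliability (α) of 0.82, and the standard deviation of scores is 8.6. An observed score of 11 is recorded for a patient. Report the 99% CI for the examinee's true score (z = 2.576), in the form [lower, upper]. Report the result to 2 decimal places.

[1.60, 20.40]

The standard error of measurement is 8.600×√(1 − 0.820) ≈ 8.600×0.424 ≈ 3.649.
Margin = 2.576 × 3.649 ≈ 9.399
CI = 11 ± 9.399 → [1.601, 20.399]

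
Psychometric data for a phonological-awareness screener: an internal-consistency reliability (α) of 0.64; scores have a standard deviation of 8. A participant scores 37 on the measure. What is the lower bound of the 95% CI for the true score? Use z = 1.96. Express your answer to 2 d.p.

27.59

The standard error of measurement is 8.000×√(1 − 0.640) ≈ 8.000×0.600 ≈ 4.800.
Margin = 1.96 × 4.800 ≈ 9.408
Lower limit = 37 − 9.408 ≈ 27.592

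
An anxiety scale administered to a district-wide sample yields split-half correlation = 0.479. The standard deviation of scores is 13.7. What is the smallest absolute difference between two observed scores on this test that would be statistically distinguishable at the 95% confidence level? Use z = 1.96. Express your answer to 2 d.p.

22.54

r_full = 2·0.479 / (1 + 0.479) ≃ 0.64773
SEM = 13.70000·√(1 − 0.64773) ≃ 8.13121
SE_diff = √2 · SEM ≃ 11.49927
Minimum reliable difference = 1.96 · SE_diff ≃ 1.96 · 11.49927 ≃ 22.53857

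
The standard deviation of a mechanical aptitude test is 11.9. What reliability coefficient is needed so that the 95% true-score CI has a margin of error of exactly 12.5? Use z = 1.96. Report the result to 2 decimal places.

0.71

SEM needed = half-width / z = 12.5/1.96 ≈ 6.378
r = 1 − (SEM / SD)² = 1 − (6.378 / 11.9)² ≈ 1 − 0.287 ≈ 0.713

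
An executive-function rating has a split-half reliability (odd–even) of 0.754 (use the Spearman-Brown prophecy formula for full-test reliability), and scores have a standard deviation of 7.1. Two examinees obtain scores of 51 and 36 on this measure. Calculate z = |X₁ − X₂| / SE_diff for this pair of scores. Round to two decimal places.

Spearman-Brown: r = 2(0.754) / (1 + 0.754) = 1.5080 / 1.7540 ≈ 0.8597
SEM = 7.1000 × √(1 − 0.8597) = 7.1000 × √0.1403 ≈ 7.1000 × 0.3745 ≈ 2.6590
Standard error of the difference = 2.6590·√2 ≈ 3.7603
z = 15 / 3.7603 ≈ 3.9890

3.99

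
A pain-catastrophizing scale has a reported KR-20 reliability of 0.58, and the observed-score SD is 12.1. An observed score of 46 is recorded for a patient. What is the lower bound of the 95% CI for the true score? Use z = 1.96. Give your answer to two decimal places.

30.63

SEM = 12.1000·√(1 − 0.5800) ≈ 7.8417
Half-width = 1.96·7.8417 ≈ 15.3697
Lower bound: 46 − 15.3697 = 30.6303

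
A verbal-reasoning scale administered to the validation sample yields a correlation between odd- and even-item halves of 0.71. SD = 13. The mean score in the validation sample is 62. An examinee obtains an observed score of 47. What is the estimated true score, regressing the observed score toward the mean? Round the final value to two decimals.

49.54

r_full = 2·0.71 / (1 + 0.71) ≈ 0.830
T̂ = r·X + (1 − r)·M = 0.830·47 + 0.170·62 ≈ 39.029 + 10.515 ≈ 49.544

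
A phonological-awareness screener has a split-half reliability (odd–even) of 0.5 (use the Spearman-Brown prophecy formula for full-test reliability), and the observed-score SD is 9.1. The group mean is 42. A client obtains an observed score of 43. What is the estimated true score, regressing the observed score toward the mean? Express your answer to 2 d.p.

42.67

Full-length reliability (Spearman-Brown) = 2(0.5)/(1+0.5) ≈ 0.667
T̂ = 0.667(43) + 0.333(42) ≈ 42.667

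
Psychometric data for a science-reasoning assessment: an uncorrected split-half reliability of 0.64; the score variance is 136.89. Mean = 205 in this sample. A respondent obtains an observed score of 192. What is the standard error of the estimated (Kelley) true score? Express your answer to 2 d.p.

4.84

SD = √136.89 = 11.700
Full-length reliability (Spearman-Brown) = 2(0.64)/(1+0.64) ≈ 0.780
SE_est = SD × √(r(1 − r)) = 11.700 × √0.171 ≈ 11.700 × 0.414 ≈ 4.843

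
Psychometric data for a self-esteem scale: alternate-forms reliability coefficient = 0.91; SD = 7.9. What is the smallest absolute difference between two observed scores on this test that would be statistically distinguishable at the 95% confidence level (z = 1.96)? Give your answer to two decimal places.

SEM = 7.90000 × √(1 − 0.91000) = 7.90000 × √0.09000 ≈ 7.90000 × 0.30000 ≈ 2.37000
SE_diff = SEM × √2 ≈ 2.37000 × 1.41421 ≈ 3.35169
Smallest detectable difference = 1.96×3.35169 ≈ 6.56930

6.57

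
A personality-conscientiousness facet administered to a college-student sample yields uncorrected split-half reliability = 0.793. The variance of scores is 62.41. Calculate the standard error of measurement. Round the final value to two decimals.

SD = √62.41 ≈ 7.900
Spearman-Brown: r = 2(0.793) / (1 + 0.793) = 1.586 / 1.793 ≈ 0.885
SEM = 7.900×√(1 − 0.885) ≈ 2.684

2.68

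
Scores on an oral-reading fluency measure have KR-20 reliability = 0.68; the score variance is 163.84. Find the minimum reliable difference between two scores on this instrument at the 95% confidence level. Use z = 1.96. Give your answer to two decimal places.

σ = 163.84^(1/2) = 12.800
The standard error of measurement is 12.800*√(1 − 0.680) ≈ 12.800*0.566 ≈ 7.241.
Standard error of the difference = 7.241·√2 ≈ 10.240
Minimum reliable difference = 1.96 * SE_diff ≈ 1.96 * 10.240 ≈ 20.070

20.07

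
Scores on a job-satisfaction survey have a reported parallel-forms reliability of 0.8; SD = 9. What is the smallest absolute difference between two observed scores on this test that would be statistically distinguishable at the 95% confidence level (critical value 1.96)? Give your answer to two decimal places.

The standard error of measurement is 9.0000×√(1 − 0.8000) ≃ 9.0000×0.4472 ≃ 4.0249.
Standard error of the difference = 4.0249·√2 ≃ 5.6921
Minimum reliable difference = 1.96 × SE_diff ≃ 1.96 × 5.6921 ≃ 11.1565

11.16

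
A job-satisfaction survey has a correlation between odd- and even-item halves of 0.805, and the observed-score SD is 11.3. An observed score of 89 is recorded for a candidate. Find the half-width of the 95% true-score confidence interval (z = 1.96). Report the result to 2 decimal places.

Spearman-Brown: r = 2(0.805) / (1 + 0.805) = 1.610 / 1.805 ≈ 0.892
SEM = 11.300 * √(1 − 0.892) = 11.300 * √0.108 ≈ 11.300 * 0.329 ≈ 3.714
Margin = 1.96 * 3.714 ≈ 7.280

7.28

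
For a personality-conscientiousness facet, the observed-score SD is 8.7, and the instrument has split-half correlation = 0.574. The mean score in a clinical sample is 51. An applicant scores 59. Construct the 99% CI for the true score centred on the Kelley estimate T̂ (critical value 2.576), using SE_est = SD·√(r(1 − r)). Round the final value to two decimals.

Spearman-Brown: r = 2(0.574) / (1 + 0.574) = 1.1480 / 1.5740 ≃ 0.7294
T̂ = r·X + (1 − r)·M = 0.7294·59 + 0.2706·51 ≃ 43.0318 + 13.8030 ≃ 56.8348
SE_est = SD · √(r(1 − r)) = 8.7000 · √0.1974 ≃ 8.7000 · 0.4443 ≃ 3.8654
99% CI: 56.8348 ± 9.9572 ≃ (46.8776, 66.7920)

[46.88, 66.79]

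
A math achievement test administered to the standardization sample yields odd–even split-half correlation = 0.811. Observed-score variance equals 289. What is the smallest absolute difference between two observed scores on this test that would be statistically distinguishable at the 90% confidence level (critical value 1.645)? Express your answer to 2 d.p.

SD = √289 = 17.000
Full-length reliability (Spearman-Brown) = 2(0.811)/(1+0.811) ≈ 0.896
SEM = 17.000×√(1 − 0.896) ≈ 5.492
SE_diff = √2 × SEM ≈ 7.767
Smallest detectable difference = 1.645×7.767 ≈ 12.776

12.78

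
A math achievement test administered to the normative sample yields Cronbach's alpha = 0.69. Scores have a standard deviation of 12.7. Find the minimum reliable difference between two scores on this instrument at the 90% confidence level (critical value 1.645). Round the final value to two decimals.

16.45

SEM = 12.700 * √(1 − 0.690) = 12.700 * √0.310 ≈ 12.700 * 0.557 ≈ 7.071
SE_diff = √2 * SEM ≈ 10.000
Minimum reliable difference = 1.645 * SE_diff ≈ 1.645 * 10.000 ≈ 16.450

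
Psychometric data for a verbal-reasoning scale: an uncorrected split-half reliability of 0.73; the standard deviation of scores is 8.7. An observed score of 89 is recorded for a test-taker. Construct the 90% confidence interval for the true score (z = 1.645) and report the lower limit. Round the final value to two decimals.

Full-length reliability (Spearman-Brown) = 2(0.73)/(1+0.73) ≃ 0.844
SEM = 8.700 · √(1 − 0.844) = 8.700 · √0.156 ≃ 8.700 · 0.395 ≃ 3.437
Half-width = 1.645·3.437 ≃ 5.654
Lower bound: 89 − 5.654 = 83.346

83.35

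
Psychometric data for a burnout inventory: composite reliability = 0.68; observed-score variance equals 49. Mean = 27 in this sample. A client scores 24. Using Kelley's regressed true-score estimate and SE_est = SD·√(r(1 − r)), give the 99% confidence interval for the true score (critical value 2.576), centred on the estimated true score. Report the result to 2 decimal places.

[16.55, 33.37]

SD = √49 ≈ 7.0000
T̂ = r·X + (1 − r)·M = 0.6800·24 + 0.3200·27 = 16.3200 + 8.6400 ≈ 24.9600
SE_est = SD · √(r(1 − r)) = 7.0000 · √0.2176 ≈ 7.0000 · 0.4665 ≈ 3.2653
99% CI: 24.9600 ± 8.4115 ≈ (16.5485, 33.3715)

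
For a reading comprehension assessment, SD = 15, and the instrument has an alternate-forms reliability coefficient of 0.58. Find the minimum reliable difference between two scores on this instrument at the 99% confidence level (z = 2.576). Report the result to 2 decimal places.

35.41

SEM = 15.000×√(1 − 0.580) ≃ 9.721
Standard error of the difference = 9.721·√2 ≃ 13.748
Minimum reliable difference = 2.576 × SE_diff ≃ 2.576 × 13.748 ≃ 35.414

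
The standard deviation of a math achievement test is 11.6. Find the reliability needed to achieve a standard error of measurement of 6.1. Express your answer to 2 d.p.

Required reliability = 1 − (SEM/SD)² = 1 − 0.2765 ≃ 0.7235

0.72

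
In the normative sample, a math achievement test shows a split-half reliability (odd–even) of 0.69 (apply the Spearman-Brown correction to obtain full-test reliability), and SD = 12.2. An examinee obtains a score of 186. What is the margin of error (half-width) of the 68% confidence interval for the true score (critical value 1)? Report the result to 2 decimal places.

r_full = 2·0.69 / (1 + 0.69) ≈ 0.817
SEM = 12.200 × √(1 − 0.817) = 12.200 × √0.183 ≈ 12.200 × 0.428 ≈ 5.225
Half-width = 1×5.225 ≈ 5.225

5.23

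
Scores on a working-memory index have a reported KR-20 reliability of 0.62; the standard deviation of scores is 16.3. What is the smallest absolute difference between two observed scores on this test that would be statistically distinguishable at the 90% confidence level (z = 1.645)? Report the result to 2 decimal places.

23.38

SEM = 16.30000×√(1 − 0.62000) ≈ 10.04799
SE_diff = SEM × √2 ≈ 10.04799 × 1.41421 ≈ 14.21001
Minimum reliable difference = 1.645 × SE_diff ≈ 1.645 × 14.21001 ≈ 23.37547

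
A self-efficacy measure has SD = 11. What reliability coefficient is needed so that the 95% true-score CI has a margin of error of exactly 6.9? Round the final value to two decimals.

0.90

SEM needed = half-width / z = 6.9/1.96 ≈ 3.520
r = 1 − (SEM / SD)² = 1 − (3.520 / 11)² ≈ 1 − 0.102 ≈ 0.898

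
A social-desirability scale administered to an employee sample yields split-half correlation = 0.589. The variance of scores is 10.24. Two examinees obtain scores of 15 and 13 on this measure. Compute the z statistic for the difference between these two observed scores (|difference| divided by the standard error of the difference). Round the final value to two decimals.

σ = 10.24^(1/2) = 3.200
Spearman-Brown: r = 2(0.589) / (1 + 0.589) = 1.178 / 1.589 ≈ 0.741
SEM = 3.200 · √(1 − 0.741) = 3.200 · √0.259 ≈ 3.200 · 0.509 ≈ 1.627
Standard error of the difference = 1.627·√2 ≈ 2.302
z = |15 − 13| / 2.302 = 2 / 2.302 ≈ 0.869

0.87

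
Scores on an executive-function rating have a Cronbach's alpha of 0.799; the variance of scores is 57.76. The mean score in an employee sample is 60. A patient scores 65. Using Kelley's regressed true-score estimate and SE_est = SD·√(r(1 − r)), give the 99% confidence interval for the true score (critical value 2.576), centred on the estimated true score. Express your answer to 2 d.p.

[56.15, 71.84]

σ = 57.76^(1/2) = 7.6000
T̂ = r·X + (1 − r)·M = 0.7990*65 + 0.2010*60 = 51.9350 + 12.0600 ≈ 63.9950
SE_est = SD * √(r(1 − r)) = 7.6000 * √0.1606 ≈ 7.6000 * 0.4007 ≈ 3.0457
99% CI: 63.9950 ± 7.8457 ≈ (56.1493, 71.8407)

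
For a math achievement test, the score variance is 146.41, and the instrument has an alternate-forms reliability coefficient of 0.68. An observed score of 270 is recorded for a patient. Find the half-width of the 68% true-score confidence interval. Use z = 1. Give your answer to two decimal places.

SD = √146.41 ≈ 12.1000
SEM = 12.1000*√(1 − 0.6800) ≈ 6.8448
Half-width = 1*6.8448 ≈ 6.8448

6.84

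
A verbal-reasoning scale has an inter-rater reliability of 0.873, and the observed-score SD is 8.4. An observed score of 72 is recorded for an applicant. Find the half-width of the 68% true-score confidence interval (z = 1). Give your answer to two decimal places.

2.99

The standard error of measurement is 8.400·√(1 − 0.873) ≈ 8.400·0.356 ≈ 2.994.
1 · SEM ≈ 2.994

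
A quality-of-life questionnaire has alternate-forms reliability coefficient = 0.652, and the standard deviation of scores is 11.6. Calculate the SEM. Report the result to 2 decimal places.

6.84

The standard error of measurement is 11.600·√(1 − 0.652) ≃ 11.600·0.590 ≃ 6.843.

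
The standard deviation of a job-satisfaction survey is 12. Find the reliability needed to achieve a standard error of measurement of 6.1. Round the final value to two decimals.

Required reliability = 1 − (SEM/SD)² = 1 − 0.2584 ≈ 0.7416

0.74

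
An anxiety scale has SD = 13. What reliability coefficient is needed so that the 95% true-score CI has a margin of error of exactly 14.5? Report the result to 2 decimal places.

0.68

SEM needed = half-width / z = 14.5/1.96 ≈ 7.39796
r = 1 − (SEM / SD)² = 1 − (7.39796 / 13)² ≈ 1 − 0.32384 ≈ 0.67616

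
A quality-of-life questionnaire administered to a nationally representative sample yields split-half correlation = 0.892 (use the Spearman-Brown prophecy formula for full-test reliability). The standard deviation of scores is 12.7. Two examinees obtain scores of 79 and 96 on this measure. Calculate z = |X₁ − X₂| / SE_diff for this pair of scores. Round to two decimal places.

Full-length reliability (Spearman-Brown) = 2(0.892)/(1+0.892) ≈ 0.943
SEM = 12.700 × √(1 − 0.943) = 12.700 × √0.057 ≈ 12.700 × 0.239 ≈ 3.034
SE_diff = √2 × SEM ≈ 4.291
z = |79 − 96| / 4.291 = 17 / 4.291 ≈ 3.962

3.96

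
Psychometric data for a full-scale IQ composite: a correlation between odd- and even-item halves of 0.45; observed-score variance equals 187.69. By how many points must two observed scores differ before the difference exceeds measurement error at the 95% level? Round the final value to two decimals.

23.39

SD = √187.69 = 13.700
Full-length reliability (Spearman-Brown) = 2(0.45)/(1+0.45) ≃ 0.621
SEM = 13.700 × √(1 − 0.621) = 13.700 × √0.379 ≃ 13.700 × 0.616 ≃ 8.438
SE_diff = √2 × SEM ≃ 11.933
Minimum reliable difference = 1.96 × SE_diff ≃ 1.96 × 11.933 ≃ 23.388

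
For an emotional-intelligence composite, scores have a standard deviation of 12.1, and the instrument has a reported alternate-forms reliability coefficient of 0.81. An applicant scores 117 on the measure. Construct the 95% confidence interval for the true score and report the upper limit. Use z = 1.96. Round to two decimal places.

127.34

The standard error of measurement is 12.1000*√(1 − 0.8100) ≈ 12.1000*0.4359 ≈ 5.2743.
1.96 * SEM ≈ 10.3376
Upper bound: 117 + 10.3376 = 127.3376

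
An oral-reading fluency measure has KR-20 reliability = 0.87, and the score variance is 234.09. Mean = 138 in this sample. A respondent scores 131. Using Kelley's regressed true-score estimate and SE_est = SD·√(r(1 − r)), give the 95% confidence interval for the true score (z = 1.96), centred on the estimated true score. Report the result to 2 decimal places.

SD = √234.09 ≈ 15.3000
T̂ = r·X + (1 − r)·M = 0.8700·131 + 0.1300·138 = 113.9700 + 17.9400 ≈ 131.9100
SE_est = 15.3000·√(0.8700·0.1300) ≈ 5.1454
CI = 131.9100 ± 1.96 · 5.1454 → [121.8249, 141.9951]

[121.82, 142.00]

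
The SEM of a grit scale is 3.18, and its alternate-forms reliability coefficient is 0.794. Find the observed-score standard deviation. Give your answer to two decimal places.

7.01

SD = 3.18 / √(1 − 0.794) ≈ 7.006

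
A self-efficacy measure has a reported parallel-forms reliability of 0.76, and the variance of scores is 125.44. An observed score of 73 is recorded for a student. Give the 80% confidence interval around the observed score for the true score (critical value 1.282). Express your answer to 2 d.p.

SD = √125.44 ≈ 11.200
SEM = 11.200×√(1 − 0.760) ≈ 5.487
1.282 × SEM ≈ 7.034
Interval: (65.966, 80.034)

[65.97, 80.03]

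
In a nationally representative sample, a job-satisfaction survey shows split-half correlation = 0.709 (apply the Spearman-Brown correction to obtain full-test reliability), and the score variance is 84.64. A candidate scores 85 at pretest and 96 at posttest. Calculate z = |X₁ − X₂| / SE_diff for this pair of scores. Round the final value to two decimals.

2.05

SD = √84.64 = 9.2000
Full-length reliability (Spearman-Brown) = 2(0.709)/(1+0.709) ≃ 0.8297
SEM = 9.2000*√(1 − 0.8297) ≃ 3.7963
SE_diff = √2 * SEM ≃ 5.3688
z = |85 − 96| / 5.3688 = 11 / 5.3688 ≃ 2.0489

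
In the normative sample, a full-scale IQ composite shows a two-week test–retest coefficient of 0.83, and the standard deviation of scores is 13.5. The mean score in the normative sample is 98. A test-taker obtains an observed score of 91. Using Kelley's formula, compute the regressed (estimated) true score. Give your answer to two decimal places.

92.19

Estimated true score = 0.830·91 + (1 − 0.830)·98 ≈ 92.190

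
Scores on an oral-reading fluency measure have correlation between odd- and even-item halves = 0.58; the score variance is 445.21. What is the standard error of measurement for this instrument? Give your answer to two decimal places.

SD = √445.21 = 21.100
r_full = 2·0.58 / (1 + 0.58) ≈ 0.734
SEM = 21.100·√(1 − 0.734) ≈ 10.879

10.88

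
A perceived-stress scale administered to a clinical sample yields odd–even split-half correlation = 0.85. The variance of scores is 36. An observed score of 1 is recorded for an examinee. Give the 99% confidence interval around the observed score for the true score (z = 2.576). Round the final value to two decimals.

σ = 36^(1/2) = 6.000
Spearman-Brown: r = 2(0.85) / (1 + 0.85) = 1.700 / 1.850 ≃ 0.919
The standard error of measurement is 6.000×√(1 − 0.919) ≃ 6.000×0.285 ≃ 1.708.
2.576 × SEM ≃ 4.401
CI = 1 ± 4.401 → [-3.401, 5.401]

[-3.40, 5.40]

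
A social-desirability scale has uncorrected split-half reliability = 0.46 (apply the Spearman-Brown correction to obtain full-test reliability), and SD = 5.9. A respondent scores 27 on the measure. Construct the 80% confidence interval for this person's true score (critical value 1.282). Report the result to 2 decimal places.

[22.40, 31.60]

Full-length reliability (Spearman-Brown) = 2(0.46)/(1+0.46) ≈ 0.630
SEM = 5.900 * √(1 − 0.630) = 5.900 * √0.370 ≈ 5.900 * 0.608 ≈ 3.588
Half-width = 1.282*3.588 ≈ 4.600
CI = 27 ± 4.600 → [22.400, 31.600]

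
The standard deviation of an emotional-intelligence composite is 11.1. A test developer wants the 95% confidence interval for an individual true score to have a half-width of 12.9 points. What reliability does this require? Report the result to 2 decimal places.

0.65

Required SEM = 12.9 / 1.96 ≈ 6.582
r = 1 − (SEM / SD)² = 1 − (6.582 / 11.1)² ≈ 1 − 0.352 ≈ 0.648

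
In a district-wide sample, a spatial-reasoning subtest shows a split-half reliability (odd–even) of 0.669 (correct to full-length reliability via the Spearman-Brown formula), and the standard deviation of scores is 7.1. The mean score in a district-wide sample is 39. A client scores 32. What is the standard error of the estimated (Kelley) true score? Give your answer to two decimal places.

Full-length reliability (Spearman-Brown) = 2(0.669)/(1+0.669) ≈ 0.802
SE_est = 7.100·√[r(1 − r)] ≈ 2.831

2.83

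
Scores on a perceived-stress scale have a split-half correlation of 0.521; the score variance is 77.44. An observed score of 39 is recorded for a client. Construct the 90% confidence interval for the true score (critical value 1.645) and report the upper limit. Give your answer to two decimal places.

SD = √77.44 = 8.800
r_full = 2·0.521 / (1 + 0.521) ≃ 0.685
SEM = 8.800·√(1 − 0.685) ≃ 4.938
Margin = 1.645 · 4.938 ≃ 8.124
Upper bound: 39 + 8.124 = 47.124

47.12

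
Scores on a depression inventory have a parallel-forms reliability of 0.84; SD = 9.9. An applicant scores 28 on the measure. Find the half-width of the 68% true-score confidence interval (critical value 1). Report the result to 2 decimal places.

SEM = 9.900 · √(1 − 0.840) = 9.900 · √0.160 ≈ 9.900 · 0.400 ≈ 3.960
Margin = 1 · 3.960 ≈ 3.960

3.96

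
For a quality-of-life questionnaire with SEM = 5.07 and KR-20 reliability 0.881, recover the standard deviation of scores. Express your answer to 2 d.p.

SD = 5.07 / √(1 − 0.881) ≈ 14.697

14.70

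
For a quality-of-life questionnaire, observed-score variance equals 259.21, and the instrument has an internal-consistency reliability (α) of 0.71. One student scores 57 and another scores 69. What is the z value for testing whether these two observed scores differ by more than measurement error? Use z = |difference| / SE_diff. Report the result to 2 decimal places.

SD = √259.21 = 16.10000
SEM = 16.10000 * √(1 − 0.71000) = 16.10000 * √0.29000 ≈ 16.10000 * 0.53852 ≈ 8.67012
SE_diff = √2 * SEM ≈ 12.26139
z = |57 − 69| / 12.26139 = 12 / 12.26139 ≈ 0.97868

0.98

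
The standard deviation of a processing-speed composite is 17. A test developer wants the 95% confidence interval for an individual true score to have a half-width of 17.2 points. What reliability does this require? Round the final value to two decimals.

0.73

Required SEM = 17.2 / 1.96 ≈ 8.776
r = 1 − (SEM / SD)² = 1 − (8.776 / 17)² ≈ 1 − 0.266 ≈ 0.734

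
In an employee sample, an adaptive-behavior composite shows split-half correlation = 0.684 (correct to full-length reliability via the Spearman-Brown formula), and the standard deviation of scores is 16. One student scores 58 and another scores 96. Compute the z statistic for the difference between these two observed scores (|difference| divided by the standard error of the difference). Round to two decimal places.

3.88

Spearman-Brown: r = 2(0.684) / (1 + 0.684) = 1.3680 / 1.6840 ≃ 0.8124
The standard error of measurement is 16.0000×√(1 − 0.8124) ≃ 16.0000×0.4332 ≃ 6.9309.
SE_diff = √2 × SEM ≃ 9.8018
z = |58 − 96| / 9.8018 = 38 / 9.8018 ≃ 3.8768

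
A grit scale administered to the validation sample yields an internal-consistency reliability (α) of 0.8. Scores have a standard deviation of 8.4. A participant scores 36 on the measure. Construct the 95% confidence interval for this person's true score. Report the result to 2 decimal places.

SEM = 8.400*√(1 − 0.800) ≈ 3.757
Half-width = 1.96*3.757 ≈ 7.363
95% CI: 36 ± 7.363 = [28.637, 43.363]

[28.64, 43.36]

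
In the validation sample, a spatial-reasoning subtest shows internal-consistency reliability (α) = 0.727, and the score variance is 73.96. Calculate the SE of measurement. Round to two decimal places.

4.49

SD = √73.96 = 8.600
The standard error of measurement is 8.600*√(1 − 0.727) ≃ 8.600*0.522 ≃ 4.493.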